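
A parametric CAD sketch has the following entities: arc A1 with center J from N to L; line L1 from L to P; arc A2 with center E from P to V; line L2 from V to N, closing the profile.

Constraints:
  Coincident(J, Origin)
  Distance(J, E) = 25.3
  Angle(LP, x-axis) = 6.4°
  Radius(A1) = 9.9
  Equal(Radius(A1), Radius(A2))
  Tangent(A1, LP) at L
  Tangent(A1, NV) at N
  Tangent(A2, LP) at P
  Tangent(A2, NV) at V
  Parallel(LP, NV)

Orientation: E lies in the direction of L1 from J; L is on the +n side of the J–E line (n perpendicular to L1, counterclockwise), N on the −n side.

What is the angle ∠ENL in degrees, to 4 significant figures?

68.63°

J is at the origin and E lies 25.3 along u from J, so E = 25.3·u = (25.14, 2.820). Tangency of A1 to both parallel lines with radius 9.9 puts L and N at J ± 9.9·n: L = (-1.104, 9.838), N = (1.104, -9.838). Then cos ∠ENL = NE·NL / (|NE||NL|), giving 68.63°.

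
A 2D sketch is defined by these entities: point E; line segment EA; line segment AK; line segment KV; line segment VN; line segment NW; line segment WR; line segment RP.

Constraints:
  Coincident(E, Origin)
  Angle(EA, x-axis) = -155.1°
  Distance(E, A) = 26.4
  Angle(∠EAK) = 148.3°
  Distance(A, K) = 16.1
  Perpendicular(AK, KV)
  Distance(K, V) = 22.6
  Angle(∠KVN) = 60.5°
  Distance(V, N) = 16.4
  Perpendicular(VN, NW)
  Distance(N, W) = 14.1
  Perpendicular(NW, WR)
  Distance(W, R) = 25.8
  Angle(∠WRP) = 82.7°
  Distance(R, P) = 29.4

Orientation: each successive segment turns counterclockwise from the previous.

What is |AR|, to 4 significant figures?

34.62

The perpendicularity gives NW at right angles to VN, so NW runs at 176.1°; with |NW| = 14.1, W = (-26.89, -19.68). NW ⟂ WR, so WR runs at -93.90°; with |WR| = 25.8, R = (-28.65, -45.42). Then |AR| = |R − A| = 34.62.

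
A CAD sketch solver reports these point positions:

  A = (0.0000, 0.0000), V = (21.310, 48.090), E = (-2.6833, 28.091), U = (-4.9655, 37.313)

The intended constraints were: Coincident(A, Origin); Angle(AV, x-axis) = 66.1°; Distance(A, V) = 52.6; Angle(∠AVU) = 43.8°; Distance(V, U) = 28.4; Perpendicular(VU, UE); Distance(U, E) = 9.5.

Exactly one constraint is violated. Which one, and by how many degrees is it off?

Perpendicular(VU, UE) — off by 8.40°.

A = (0.00, 0.00) ✓; AV at 66.10° ✓; |AV| = 52.60 ✓; ∠AVU = 43.80° ✓; |VU| = 28.40 ✓; ∠(VU, UE) = 81.60° ✗; |UE| = 9.500 ✓.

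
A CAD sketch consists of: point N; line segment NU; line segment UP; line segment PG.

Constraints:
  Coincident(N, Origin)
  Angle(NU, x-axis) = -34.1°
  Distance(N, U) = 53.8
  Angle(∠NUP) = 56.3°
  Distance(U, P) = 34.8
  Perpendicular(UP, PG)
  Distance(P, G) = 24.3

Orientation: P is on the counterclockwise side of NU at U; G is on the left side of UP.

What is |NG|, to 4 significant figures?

21.05

N is at the origin; NU runs at -34.1° with length 53.8, so U = 53.8·(cos -34.1°, sin -34.1°) = (44.55, -30.16). ∠NUP = 56.3°, so UP runs at -34.1° + (180° − 56.3°) = 89.60° from the x-axis; with |UP| = 34.8, P = U + 34.8·(cos 89.60°, sin 89.60°) = (44.79, 4.637). The perpendicularity gives PG at right angles to UP; with |PG| = 24.3 on the left of UP, G = P + 24.3·(-1.000, 0.006981) = (20.49, 4.806). Then |NG| = |G − N| = 21.05.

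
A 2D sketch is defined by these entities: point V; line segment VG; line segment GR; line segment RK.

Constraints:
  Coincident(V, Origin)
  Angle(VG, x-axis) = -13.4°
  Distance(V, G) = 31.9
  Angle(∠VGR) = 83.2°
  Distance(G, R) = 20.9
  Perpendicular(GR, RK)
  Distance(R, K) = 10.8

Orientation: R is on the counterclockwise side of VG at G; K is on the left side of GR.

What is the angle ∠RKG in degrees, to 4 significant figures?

62.67°

∠VGR = 83.2°, so GR runs at -13.4° + (180° − 83.2°) = 83.40° from the x-axis; with |GR| = 20.9, R = G + 20.9·(cos 83.40°, sin 83.40°) = (33.43, 13.37). GR is perpendicular to RK; with |RK| = 10.8 on the left of GR, K = R + 10.8·(-0.9934, 0.1149) = (22.71, 14.61). Then cos ∠RKG = KR·KG / (|KR||KG|), giving 62.67°.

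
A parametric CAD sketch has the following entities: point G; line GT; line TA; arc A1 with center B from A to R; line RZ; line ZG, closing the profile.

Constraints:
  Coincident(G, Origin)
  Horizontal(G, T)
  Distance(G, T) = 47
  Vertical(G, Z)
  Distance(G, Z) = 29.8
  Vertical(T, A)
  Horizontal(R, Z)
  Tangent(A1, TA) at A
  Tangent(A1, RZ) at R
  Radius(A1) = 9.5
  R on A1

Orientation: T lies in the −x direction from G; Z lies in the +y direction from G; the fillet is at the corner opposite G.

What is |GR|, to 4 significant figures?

47.90

The virtual corner opposite G is at (-47.00, 29.80). Tangency of A1 to TA means the radius BA is perpendicular to TA and the tangent condition forces BR to be normal to RZ, with radius 9.5, so the center B sits 9.5 in from both sides at B = (-37.50, 20.30). That places the tangent points at A = (-47.00, 20.30) on TA and R = (-37.50, 29.80) on RZ. Then |GR| = |R − G| = 47.90.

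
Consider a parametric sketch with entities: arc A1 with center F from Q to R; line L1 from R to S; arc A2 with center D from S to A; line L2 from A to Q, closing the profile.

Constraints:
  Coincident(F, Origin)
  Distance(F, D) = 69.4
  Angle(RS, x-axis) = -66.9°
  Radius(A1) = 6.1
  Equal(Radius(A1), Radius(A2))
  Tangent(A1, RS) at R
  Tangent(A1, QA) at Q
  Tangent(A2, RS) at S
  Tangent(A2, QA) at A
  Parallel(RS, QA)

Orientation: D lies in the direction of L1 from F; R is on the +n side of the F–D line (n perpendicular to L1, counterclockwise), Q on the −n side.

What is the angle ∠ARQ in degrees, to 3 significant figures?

80.0°

The slot axis is L1's direction at -66.9°, so u = (cos -66.9°, sin -66.9°) = (0.392, -0.920) and n = (−sin -66.9°, cos -66.9°) = (0.920, 0.392). F is at the origin and D lies 69.4 along u from F, so D = 69.4·u = (27.2, -63.8). Tangency of A1 to both parallel lines with radius 6.1 puts R and Q at F ± 6.1·n: R = (5.61, 2.39), Q = (-5.61, -2.39). Equal radii place S and A the same way about D: S = D + 6.1·n = (32.8, -61.4), A = D − 6.1·n = (21.6, -66.2). Then cos ∠ARQ = RA·RQ / (|RA||RQ|), giving 80.0°.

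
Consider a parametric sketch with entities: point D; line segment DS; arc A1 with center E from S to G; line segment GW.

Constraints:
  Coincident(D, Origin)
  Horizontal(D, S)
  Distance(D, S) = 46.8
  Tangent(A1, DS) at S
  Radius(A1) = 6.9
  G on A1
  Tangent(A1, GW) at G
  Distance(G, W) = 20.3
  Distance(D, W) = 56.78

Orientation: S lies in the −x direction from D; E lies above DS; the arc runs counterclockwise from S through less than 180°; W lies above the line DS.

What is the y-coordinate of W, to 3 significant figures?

28.2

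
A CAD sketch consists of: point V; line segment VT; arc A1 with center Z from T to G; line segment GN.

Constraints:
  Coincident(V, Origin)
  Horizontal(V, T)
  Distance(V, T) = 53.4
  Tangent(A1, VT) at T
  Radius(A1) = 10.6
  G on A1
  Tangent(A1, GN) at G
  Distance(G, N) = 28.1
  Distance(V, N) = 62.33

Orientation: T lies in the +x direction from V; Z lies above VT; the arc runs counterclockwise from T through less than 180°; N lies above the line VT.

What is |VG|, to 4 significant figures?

64.49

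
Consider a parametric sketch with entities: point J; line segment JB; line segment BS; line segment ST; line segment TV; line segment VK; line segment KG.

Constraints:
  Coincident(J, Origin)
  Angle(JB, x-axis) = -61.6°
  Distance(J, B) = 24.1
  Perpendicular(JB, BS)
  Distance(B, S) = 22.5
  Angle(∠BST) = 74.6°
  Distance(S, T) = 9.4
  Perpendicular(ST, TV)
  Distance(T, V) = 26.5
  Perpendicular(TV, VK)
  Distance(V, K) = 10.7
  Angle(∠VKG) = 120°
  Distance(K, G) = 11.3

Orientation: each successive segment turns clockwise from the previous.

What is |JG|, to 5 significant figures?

36.188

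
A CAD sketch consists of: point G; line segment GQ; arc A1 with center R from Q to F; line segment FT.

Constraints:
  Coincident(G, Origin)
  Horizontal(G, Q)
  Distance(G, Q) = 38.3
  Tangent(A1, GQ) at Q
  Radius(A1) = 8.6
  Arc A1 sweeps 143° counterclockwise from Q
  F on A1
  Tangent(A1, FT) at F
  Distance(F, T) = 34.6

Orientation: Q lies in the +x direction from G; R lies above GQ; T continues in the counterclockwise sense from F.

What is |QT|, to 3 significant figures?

42.7

On A1, Q sits at bearing -90° from R; a 143° counterclockwise sweep puts F at bearing 53°, so F = R + 8.6·(cos 53°, sin 53°) = (43.5, 15.5). A1 meets FT tangentially, so RF is at right angles to FT, so FT runs along (−sin 53°, cos 53°); with |FT| = 34.6, T = (15.8, 36.3). Then |QT| = |T − Q| = 42.7.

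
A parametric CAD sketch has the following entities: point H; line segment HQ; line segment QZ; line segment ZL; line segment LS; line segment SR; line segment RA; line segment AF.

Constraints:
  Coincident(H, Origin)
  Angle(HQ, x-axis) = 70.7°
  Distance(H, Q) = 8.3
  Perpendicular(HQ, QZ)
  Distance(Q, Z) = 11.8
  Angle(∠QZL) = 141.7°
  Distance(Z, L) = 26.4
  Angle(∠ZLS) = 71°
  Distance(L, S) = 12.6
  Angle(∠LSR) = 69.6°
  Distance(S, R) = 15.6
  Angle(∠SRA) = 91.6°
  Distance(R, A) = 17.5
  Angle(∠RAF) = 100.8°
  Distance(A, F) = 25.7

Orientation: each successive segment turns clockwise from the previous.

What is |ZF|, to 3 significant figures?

43.9

∠SRA = 91.6° gives RA at -5.40° from the x-axis; with |RA| = 17.5, A = (35.1, -7.44). ∠RAF = 100.8° gives AF at -84.6° from the x-axis; with |AF| = 25.7, F = (37.5, -33.0). Then |ZF| = |F − Z| = 43.9.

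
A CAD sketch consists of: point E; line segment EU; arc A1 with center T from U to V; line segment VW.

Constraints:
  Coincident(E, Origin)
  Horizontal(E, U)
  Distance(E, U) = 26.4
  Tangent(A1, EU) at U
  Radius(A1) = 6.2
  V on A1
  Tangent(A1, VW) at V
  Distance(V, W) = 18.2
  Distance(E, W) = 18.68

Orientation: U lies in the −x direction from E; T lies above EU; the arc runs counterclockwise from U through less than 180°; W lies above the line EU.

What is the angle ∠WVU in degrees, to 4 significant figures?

155.4°

E is at the origin; E and U share the same y with |EU| = 26.4 and U on the −x side, so U = (-26.40, 0.000). Since A1 is tangent to EU there, TU ⟂ EU, so T = U + (0, 6.2) = (-26.40, 6.200). Since TV ⟂ VW (tangency), |TW| = √(6.2² + 18.2²) = 19.23 regardless of where V sits on A1. So W lies on both circle(E, 18.68) and circle(T, 19.23); the above-EU intersection is W = (-9.801, 15.90). V is the foot of the tangent from W: V = (-21.71, 2.142).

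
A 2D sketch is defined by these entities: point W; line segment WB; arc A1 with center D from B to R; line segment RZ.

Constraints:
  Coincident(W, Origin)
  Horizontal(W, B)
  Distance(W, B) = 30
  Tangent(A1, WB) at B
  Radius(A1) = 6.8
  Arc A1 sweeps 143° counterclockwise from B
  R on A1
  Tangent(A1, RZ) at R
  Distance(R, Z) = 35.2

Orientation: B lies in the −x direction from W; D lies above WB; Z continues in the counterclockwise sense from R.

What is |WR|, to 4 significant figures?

28.65

Since A1 is tangent to WB there, DB ⟂ WB, so D = B + (0, 6.8) = (-30.00, 6.800). On A1, B sits at bearing -90° from D; a 143° counterclockwise sweep puts R at bearing 53°, so R = D + 6.8·(cos 53°, sin 53°) = (-25.91, 12.23). Then |WR| = |R − W| = 28.65.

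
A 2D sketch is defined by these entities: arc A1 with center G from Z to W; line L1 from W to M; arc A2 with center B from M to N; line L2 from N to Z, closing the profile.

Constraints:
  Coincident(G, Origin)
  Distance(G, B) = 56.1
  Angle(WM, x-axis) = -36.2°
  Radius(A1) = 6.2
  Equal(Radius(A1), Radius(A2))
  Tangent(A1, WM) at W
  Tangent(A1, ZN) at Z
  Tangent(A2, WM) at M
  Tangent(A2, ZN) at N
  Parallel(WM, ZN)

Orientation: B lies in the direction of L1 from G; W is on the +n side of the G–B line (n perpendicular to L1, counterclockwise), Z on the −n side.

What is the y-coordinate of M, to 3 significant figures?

-28.1

The slot axis is L1's direction at -36.2°, so u = (cos -36.2°, sin -36.2°) = (0.807, -0.591) and n = (−sin -36.2°, cos -36.2°) = (0.591, 0.807). G is at the origin and B lies 56.1 along u from G, so B = 56.1·u = (45.3, -33.1). Tangency of A1 to both parallel lines with radius 6.2 puts W and Z at G ± 6.2·n: W = (3.66, 5.00), Z = (-3.66, -5.00). Equal radii place M and N the same way about B: M = B + 6.2·n = (48.9, -28.1), N = B − 6.2·n = (41.6, -38.1). So M.y = -28.1.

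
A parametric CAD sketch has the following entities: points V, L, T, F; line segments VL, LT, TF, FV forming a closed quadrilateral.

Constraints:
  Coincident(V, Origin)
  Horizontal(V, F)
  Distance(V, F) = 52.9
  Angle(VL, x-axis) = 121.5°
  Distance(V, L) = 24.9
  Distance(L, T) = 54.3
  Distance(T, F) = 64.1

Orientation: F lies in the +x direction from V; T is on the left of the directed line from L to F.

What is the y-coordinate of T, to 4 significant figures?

58.43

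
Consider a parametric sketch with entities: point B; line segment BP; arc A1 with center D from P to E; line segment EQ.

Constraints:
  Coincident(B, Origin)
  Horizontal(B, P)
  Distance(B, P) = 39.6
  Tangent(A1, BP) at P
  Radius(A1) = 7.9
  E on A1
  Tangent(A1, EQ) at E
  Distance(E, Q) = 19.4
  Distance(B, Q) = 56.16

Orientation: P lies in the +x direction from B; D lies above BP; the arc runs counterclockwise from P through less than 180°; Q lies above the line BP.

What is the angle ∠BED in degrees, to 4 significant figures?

14.85°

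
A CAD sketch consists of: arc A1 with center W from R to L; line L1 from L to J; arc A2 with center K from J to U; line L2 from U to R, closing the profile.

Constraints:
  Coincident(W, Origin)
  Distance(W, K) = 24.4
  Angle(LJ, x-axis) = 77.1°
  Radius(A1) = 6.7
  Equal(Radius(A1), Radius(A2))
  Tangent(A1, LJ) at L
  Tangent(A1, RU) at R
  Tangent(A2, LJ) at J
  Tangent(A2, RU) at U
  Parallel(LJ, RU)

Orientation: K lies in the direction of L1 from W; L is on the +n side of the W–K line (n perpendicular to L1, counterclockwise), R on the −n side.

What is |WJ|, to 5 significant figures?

25.303

The slot axis is L1's direction at 77.1°, so u = (cos 77.1°, sin 77.1°) = (0.22325, 0.97476) and n = (−sin 77.1°, cos 77.1°) = (-0.97476, 0.22325). W is at the origin and K lies 24.4 along u from W, so K = 24.4·u = (5.4473, 23.784). Tangency of A1 to both parallel lines with radius 6.7 puts L and R at W ± 6.7·n: L = (-6.5309, 1.4958), R = (6.5309, -1.4958). Equal radii place J and U the same way about K: J = K + 6.7·n = (-1.0836, 25.280), U = K − 6.7·n = (11.978, 22.288). Then |WJ| = |J − W| = 25.303.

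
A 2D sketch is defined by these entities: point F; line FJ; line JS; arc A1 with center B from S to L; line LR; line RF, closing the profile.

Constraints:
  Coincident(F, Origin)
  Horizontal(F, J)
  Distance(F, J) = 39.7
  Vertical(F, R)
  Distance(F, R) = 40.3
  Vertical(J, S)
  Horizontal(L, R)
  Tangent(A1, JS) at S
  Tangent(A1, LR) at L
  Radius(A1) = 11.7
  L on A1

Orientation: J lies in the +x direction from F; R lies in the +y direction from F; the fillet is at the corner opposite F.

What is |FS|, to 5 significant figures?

48.929

F is at the origin; FJ is horizontal with |FJ| = 39.7 and J on the +x side, so J = (39.700, 0.0000). FR is vertical with |FR| = 40.3 and R on the +y side, so R = (0.0000, 40.300). The virtual corner opposite F is at (39.700, 40.300). A1 meets JS tangentially, so BS is at right angles to JS and tangency of A1 to LR means the radius BL is perpendicular to LR, with radius 11.7, so the center B sits 11.7 in from both sides at B = (28.000, 28.600). That places the tangent points at S = (39.700, 28.600) on JS and L = (28.000, 40.300) on LR. Then |FS| = |S − F| = 48.929.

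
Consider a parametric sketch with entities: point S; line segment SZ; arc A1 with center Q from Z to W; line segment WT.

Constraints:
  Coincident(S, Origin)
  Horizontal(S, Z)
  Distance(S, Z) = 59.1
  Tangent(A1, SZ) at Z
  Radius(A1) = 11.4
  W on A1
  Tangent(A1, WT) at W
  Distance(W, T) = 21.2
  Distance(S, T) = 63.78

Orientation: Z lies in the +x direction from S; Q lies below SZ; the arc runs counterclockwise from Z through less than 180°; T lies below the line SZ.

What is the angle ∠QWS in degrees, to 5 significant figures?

148.75°

S is at the origin; SZ is horizontal with |SZ| = 59.1 and Z on the +x side, so Z = (59.100, 0.0000). A1 meets SZ tangentially, so QZ is at right angles to SZ, so Q = Z + (0, -11.4) = (59.100, -11.400). Since QW ⟂ WT (tangency), |QT| = √(11.4² + 21.2²) = 24.071 regardless of where W sits on A1. So T lies on both circle(S, 63.78) and circle(Q, 24.071); the below-SZ intersection is T = (53.451, -34.798). W is the foot of the tangent from T: W = (48.073, -14.292).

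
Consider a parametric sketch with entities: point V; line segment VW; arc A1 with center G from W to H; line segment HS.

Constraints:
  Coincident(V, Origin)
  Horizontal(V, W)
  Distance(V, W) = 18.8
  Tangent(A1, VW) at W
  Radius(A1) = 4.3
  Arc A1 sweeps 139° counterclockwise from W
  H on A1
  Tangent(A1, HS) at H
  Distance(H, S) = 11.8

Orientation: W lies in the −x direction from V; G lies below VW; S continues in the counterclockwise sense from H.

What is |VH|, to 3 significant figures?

22.9

V is at the origin; VW is horizontal with |VW| = 18.8 and W on the −x side, so W = (-18.8, 0.00). Since A1 is tangent to VW there, GW ⟂ VW, so G = W + (0, -4.3) = (-18.8, -4.30). On A1, W sits at bearing 90° from G; a 139° counterclockwise sweep puts H at bearing 229°, so H = G + 4.3·(cos 229°, sin 229°) = (-21.6, -7.55). Then |VH| = |H − V| = 22.9.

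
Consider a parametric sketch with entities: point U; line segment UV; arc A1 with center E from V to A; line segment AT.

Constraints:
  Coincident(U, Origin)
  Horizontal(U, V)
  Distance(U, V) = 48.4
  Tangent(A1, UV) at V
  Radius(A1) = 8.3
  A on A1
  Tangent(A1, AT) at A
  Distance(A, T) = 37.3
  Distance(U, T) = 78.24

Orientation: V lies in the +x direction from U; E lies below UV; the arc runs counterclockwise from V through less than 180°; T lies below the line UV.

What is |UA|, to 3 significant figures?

44.2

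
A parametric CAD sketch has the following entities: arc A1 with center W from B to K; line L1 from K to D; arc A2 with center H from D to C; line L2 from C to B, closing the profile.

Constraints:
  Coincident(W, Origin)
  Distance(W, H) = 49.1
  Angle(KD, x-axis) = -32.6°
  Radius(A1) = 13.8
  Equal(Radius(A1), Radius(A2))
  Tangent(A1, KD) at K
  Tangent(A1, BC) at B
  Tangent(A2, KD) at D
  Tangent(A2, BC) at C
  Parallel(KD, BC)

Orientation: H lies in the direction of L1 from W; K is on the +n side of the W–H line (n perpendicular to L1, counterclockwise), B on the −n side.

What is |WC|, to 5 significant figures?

51.002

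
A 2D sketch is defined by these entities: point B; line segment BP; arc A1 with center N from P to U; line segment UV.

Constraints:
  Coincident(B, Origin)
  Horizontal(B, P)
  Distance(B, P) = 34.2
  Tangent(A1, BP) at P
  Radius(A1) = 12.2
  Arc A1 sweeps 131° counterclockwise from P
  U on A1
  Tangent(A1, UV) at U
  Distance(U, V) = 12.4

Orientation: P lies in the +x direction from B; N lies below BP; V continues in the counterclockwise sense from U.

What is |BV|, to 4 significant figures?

44.40

B is at the origin; B and P share the same y with |BP| = 34.2 and P on the +x side, so P = (34.20, 0.000). Since A1 is tangent to BP there, NP ⟂ BP, so N = P + (0, -12.2) = (34.20, -12.20). On A1, P sits at bearing 90° from N; a 131° counterclockwise sweep puts U at bearing 221°, so U = N + 12.2·(cos 221°, sin 221°) = (24.99, -20.20). The tangent condition forces NU to be normal to UV, so UV runs along (−sin 221°, cos 221°); with |UV| = 12.4, V = (33.13, -29.56). Then |BV| = |V − B| = 44.40.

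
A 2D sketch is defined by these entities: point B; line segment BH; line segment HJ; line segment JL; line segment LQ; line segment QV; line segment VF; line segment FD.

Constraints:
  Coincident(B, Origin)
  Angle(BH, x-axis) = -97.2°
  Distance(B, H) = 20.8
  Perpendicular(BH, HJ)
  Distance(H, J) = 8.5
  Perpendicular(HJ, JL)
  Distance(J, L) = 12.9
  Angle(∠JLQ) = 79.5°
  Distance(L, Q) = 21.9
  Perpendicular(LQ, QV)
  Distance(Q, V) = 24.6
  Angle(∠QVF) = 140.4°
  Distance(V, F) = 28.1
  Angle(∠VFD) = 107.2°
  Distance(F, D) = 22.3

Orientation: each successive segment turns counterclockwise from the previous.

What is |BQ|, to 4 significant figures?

17.64

HJ ⟂ JL, so JL runs at 82.80°; with |JL| = 12.9, L = (7.443, -8.903). ∠JLQ = 79.5° gives LQ at -176.7° from the x-axis; with |LQ| = 21.9, Q = (-14.42, -10.16). Then |BQ| = |Q − B| = 17.64.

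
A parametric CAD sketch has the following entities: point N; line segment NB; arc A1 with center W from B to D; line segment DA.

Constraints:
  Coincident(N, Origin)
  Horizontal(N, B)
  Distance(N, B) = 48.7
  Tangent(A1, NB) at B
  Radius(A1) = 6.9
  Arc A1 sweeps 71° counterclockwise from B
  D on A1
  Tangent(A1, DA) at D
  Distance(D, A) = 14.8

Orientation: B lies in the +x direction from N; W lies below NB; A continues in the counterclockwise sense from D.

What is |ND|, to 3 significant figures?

42.4

The tangent condition forces WB to be normal to NB, so W = B + (0, -6.9) = (48.7, -6.90). On A1, B sits at bearing 90° from W; a 71° counterclockwise sweep puts D at bearing 161°, so D = W + 6.9·(cos 161°, sin 161°) = (42.2, -4.65). Then |ND| = |D − N| = 42.4.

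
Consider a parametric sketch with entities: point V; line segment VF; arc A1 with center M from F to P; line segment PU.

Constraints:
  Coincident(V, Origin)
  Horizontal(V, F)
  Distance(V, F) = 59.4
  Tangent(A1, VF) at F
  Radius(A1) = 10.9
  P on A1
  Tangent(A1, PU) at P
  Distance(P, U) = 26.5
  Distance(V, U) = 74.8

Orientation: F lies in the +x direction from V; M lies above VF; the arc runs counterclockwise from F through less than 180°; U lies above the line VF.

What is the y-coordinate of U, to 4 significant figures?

39.23

V is at the origin; V and F share the same y with |VF| = 59.4 and F on the +x side, so F = (59.40, 0.000). The tangent condition forces MF to be normal to VF, so M = F + (0, 10.9) = (59.40, 10.90). Since MP ⟂ PU (tangency), |MU| = √(10.9² + 26.5²) = 28.65 regardless of where P sits on A1. So U lies on both circle(V, 74.8) and circle(M, 28.65); the above-VF intersection is U = (63.69, 39.23). P is the foot of the tangent from U: P = (69.99, 13.49).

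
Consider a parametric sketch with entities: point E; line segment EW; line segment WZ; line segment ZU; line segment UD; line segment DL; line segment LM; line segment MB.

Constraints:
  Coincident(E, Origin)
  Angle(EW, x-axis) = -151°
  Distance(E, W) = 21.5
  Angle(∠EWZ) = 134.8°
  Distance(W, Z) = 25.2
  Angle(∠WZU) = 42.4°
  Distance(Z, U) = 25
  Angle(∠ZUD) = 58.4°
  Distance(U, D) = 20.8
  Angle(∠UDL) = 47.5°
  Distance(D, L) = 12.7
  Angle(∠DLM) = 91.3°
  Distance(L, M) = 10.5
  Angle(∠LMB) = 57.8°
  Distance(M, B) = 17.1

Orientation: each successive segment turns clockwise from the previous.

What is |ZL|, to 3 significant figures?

12.0

E is at the origin; EW runs at -151.0° with length 21.5, so W = (-18.8, -10.4). ∠EWZ = 134.8° gives WZ at 164° from the x-axis; with |WZ| = 25.2, Z = (-43.0, -3.39). ∠WZU = 42.4° gives ZU at 26.2° from the x-axis; with |ZU| = 25.0, U = (-20.6, 7.64). ∠ZUD = 58.4° gives UD at -95.4° from the x-axis; with |UD| = 20.8, D = (-22.5, -13.1). ∠UDL = 47.5° gives DL at 132° from the x-axis; with |DL| = 12.7, L = (-31.0, -3.64). Then |ZL| = |L − Z| = 12.0.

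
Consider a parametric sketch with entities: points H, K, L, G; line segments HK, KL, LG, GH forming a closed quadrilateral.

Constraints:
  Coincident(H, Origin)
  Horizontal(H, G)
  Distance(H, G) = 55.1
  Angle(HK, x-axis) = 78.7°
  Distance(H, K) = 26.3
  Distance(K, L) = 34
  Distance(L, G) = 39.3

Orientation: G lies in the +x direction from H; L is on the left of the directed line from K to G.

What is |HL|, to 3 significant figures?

51.7

H is at the origin; HG is horizontal with |HG| = 55.1 and G in +x, so G = (55.1, 0). HK runs at 78.7° with |HK| = 26.3, so K = (5.15, 25.8). L is determined by |KL| = 34.0 and |LG| = 39.3 together: it lies at the intersection of circle(K, 34.0) and circle(G, 39.3). With |KG| = 56.2, the foot of the radical line on KG is 24.7 from K and the perpendicular offset is √(34.0² − 24.7²) = 23.4. Taking the left-of-KG solution: L = (37.8, 35.3).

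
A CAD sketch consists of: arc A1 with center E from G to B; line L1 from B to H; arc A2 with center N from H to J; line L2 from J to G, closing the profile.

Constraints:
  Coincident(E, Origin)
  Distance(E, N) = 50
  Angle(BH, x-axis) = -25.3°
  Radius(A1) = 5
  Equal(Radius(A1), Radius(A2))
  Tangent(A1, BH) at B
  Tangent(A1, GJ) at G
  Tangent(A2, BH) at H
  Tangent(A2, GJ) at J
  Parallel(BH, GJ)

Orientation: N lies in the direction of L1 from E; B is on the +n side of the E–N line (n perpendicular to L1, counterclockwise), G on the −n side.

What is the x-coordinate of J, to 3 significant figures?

43.1

The slot axis is L1's direction at -25.3°, so u = (cos -25.3°, sin -25.3°) = (0.904, -0.427) and n = (−sin -25.3°, cos -25.3°) = (0.427, 0.904). E is at the origin and N lies 50.0 along u from E, so N = 50.0·u = (45.2, -21.4). Tangency of A1 to both parallel lines with radius 5.0 puts B and G at E ± 5.0·n: B = (2.14, 4.52), G = (-2.14, -4.52). Equal radii place H and J the same way about N: H = N + 5.0·n = (47.3, -16.8), J = N − 5.0·n = (43.1, -25.9). So J.x = 43.1.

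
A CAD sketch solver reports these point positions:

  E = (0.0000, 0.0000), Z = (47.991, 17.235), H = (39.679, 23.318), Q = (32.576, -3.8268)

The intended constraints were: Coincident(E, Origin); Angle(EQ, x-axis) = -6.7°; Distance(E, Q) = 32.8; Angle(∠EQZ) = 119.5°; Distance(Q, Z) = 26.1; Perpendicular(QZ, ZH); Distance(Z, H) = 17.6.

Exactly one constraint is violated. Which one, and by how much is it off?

Distance(Z, H) = 17.6 — off by 7.30.

E = (0.00, 0.00) ✓; EQ at -6.700° ✓; |EQ| = 32.80 ✓; ∠EQZ = 119.5° ✓; |QZ| = 26.10 ✓; ∠(QZ, ZH) = 90.00° ✓; |ZH| = 10.30 ✗.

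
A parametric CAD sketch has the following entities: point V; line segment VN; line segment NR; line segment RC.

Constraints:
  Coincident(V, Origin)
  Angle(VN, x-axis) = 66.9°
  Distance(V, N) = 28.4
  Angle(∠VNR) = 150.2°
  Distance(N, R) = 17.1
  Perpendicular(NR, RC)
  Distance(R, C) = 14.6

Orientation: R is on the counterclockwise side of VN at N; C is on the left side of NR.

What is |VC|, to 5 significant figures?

41.747

∠VNR = 150.2°, so NR runs at 66.9° + (180° − 150.2°) = 96.700° from the x-axis; with |NR| = 17.1, R = N + 17.1·(cos 96.700°, sin 96.700°) = (9.1473, 43.106). NR ⟂ RC; with |RC| = 14.6 on the left of NR, C = R + 14.6·(-0.99317, -0.11667) = (-5.3530, 41.403). Then |VC| = |C − V| = 41.747.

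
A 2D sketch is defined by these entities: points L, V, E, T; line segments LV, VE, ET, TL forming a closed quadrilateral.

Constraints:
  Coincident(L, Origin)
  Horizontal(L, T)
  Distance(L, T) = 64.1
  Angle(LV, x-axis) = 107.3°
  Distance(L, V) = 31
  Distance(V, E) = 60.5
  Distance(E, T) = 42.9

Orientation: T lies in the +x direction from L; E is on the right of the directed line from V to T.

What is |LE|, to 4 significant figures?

32.54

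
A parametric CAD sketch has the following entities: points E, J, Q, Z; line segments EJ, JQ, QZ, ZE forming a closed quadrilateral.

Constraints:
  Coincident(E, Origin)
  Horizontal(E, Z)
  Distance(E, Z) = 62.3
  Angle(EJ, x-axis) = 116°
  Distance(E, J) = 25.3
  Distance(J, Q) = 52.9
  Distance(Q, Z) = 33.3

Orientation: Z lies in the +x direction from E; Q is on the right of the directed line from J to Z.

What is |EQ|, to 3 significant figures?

32.1

E is at the origin; EZ is horizontal with |EZ| = 62.3 and Z in +x, so Z = (62.3, 0). EJ runs at 116.0° with |EJ| = 25.3, so J = (-11.1, 22.7). Q is determined by |JQ| = 52.9 and |QZ| = 33.3 together: it lies at the intersection of circle(J, 52.9) and circle(Z, 33.3). With |JZ| = 76.8, the foot of the radical line on JZ is 49.4 from J and the perpendicular offset is √(52.9² − 49.4²) = 18.9. Taking the right-of-JZ solution: Q = (30.5, -9.93).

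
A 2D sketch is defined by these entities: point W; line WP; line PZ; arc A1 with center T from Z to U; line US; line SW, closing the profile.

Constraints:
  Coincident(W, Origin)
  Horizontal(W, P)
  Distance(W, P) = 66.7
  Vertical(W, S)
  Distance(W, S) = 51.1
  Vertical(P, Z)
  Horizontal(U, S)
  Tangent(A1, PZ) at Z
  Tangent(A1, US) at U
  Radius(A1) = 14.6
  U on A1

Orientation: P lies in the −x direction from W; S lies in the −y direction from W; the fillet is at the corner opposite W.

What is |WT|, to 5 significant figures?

63.613

W is at the origin; WP is horizontal with |WP| = 66.7 and P on the −x side, so P = (-66.700, 0.0000). WS is vertical with |WS| = 51.1 and S on the −y side, so S = (0.0000, -51.100). The virtual corner opposite W is at (-66.700, -51.100). The tangent condition forces TZ to be normal to PZ and A1 meets US tangentially, so TU is at right angles to US, with radius 14.6, so the center T sits 14.6 in from both sides at T = (-52.100, -36.500). Then |WT| = |T − W| = 63.613.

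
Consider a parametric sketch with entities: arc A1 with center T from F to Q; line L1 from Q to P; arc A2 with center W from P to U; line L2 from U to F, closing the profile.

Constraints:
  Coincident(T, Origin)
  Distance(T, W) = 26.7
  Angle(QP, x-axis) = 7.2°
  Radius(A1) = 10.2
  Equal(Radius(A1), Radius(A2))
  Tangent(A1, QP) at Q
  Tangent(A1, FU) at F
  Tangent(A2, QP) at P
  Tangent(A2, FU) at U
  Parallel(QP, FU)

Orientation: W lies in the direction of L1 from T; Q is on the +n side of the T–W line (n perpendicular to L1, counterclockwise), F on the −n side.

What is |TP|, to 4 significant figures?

28.58

Tangency of A1 to both parallel lines with radius 10.2 puts Q and F at T ± 10.2·n: Q = (-1.278, 10.12), F = (1.278, -10.12). Equal radii place P and U the same way about W: P = W + 10.2·n = (25.21, 13.47), U = W − 10.2·n = (27.77, -6.773). Then |TP| = |P − T| = 28.58.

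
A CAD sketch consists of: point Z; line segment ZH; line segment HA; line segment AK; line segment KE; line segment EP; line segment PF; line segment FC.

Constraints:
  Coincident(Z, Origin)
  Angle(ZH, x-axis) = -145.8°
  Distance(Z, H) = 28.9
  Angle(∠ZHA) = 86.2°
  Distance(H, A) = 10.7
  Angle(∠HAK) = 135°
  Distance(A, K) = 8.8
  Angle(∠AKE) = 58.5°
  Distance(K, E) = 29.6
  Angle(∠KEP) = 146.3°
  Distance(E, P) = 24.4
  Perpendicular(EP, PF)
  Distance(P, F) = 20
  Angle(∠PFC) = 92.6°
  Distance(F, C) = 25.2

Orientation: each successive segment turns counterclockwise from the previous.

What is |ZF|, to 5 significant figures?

52.216

∠KEP = 146.3° gives EP at 148.20° from the x-axis; with |EP| = 24.4, P = (-41.593, 14.044). The perpendicularity gives PF at right angles to EP, so PF runs at -121.80°; with |PF| = 20.0, F = (-52.132, -2.9537). Then |ZF| = |F − Z| = 52.216.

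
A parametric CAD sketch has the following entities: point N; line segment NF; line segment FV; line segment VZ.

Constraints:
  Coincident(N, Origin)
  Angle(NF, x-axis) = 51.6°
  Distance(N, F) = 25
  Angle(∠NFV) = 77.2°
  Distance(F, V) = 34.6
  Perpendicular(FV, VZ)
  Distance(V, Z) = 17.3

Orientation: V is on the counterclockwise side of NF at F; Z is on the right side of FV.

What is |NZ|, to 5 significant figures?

50.810

∠NFV = 77.2°, so FV runs at 51.6° + (180° − 77.2°) = 154.40° from the x-axis; with |FV| = 34.6, V = F + 34.6·(cos 154.40°, sin 154.40°) = (-15.675, 34.543). FV ⟂ VZ; with |VZ| = 17.3 on the right of FV, Z = V + 17.3·(0.43209, 0.90183) = (-8.1996, 50.144). Then |NZ| = |Z − N| = 50.810.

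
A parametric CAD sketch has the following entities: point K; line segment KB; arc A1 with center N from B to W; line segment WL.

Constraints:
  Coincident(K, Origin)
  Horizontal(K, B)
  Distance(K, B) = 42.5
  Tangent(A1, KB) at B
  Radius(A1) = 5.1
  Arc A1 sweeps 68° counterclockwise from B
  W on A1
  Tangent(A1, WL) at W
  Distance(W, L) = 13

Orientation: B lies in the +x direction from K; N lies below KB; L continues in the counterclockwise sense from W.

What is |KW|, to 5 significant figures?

37.906

Tangency of A1 to KB means the radius NB is perpendicular to KB, so N = B + (0, -5.1) = (42.500, -5.1000). On A1, B sits at bearing 90° from N; a 68° counterclockwise sweep puts W at bearing 158°, so W = N + 5.1·(cos 158°, sin 158°) = (37.771, -3.1895). Then |KW| = |W − K| = 37.906.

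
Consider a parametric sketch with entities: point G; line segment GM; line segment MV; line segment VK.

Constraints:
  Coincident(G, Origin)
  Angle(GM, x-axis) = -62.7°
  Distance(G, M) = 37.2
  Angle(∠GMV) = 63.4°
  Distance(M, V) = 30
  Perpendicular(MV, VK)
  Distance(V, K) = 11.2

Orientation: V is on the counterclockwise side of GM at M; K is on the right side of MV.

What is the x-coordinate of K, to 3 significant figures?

43.8

∠GMV = 63.4°, so MV runs at -62.7° + (180° − 63.4°) = 53.9° from the x-axis; with |MV| = 30.0, V = M + 30.0·(cos 53.9°, sin 53.9°) = (34.7, -8.82). MV ⟂ VK; with |VK| = 11.2 on the right of MV, K = V + 11.2·(0.808, -0.589) = (43.8, -15.4). So K.x = 43.8.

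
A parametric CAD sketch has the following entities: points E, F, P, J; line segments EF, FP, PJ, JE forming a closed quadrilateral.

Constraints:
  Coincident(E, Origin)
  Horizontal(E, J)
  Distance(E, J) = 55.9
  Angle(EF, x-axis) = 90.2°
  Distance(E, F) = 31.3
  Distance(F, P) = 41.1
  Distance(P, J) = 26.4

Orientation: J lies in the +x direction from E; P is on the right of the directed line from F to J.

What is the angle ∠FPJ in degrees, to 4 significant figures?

142.9°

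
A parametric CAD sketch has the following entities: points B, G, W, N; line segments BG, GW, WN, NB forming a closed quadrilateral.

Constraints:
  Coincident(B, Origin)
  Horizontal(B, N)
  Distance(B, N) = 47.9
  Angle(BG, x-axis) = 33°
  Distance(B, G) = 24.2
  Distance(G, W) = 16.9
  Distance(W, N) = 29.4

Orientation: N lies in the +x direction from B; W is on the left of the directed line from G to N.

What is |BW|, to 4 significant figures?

40.91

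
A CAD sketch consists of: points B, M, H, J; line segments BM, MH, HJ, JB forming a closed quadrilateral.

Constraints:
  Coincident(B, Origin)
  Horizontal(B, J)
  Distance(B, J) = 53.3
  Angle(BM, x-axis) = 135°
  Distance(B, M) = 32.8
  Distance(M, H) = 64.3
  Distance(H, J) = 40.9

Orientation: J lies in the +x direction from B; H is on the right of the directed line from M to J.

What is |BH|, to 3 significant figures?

31.6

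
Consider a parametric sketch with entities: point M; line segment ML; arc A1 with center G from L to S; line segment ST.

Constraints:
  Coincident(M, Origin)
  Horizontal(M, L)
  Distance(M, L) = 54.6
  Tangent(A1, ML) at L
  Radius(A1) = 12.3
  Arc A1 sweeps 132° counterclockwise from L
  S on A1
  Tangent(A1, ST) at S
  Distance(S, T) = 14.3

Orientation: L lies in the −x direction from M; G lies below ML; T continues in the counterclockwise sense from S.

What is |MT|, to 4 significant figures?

62.49

M is at the origin; ML is horizontal with |ML| = 54.6 and L on the −x side, so L = (-54.60, 0.000). A1 meets ML tangentially, so GL is at right angles to ML, so G = L + (0, -12.3) = (-54.60, -12.30). On A1, L sits at bearing 90° from G; a 132° counterclockwise sweep puts S at bearing 222°, so S = G + 12.3·(cos 222°, sin 222°) = (-63.74, -20.53). Since A1 is tangent to ST there, GS ⟂ ST, so ST runs along (−sin 222°, cos 222°); with |ST| = 14.3, T = (-54.17, -31.16). Then |MT| = |T − M| = 62.49.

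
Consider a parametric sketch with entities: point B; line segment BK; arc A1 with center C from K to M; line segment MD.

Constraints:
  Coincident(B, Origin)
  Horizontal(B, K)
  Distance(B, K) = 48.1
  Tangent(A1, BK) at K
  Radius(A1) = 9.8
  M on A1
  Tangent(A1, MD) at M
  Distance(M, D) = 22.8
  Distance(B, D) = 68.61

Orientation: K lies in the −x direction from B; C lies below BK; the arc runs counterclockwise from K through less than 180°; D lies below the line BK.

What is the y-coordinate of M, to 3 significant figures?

-8.29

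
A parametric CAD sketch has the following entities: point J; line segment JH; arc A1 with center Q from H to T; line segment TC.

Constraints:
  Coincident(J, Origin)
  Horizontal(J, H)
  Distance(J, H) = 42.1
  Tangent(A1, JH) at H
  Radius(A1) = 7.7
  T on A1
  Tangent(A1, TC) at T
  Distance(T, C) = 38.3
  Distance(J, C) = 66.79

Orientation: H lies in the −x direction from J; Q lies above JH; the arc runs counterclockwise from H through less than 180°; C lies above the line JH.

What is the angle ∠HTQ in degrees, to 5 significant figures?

34.869°

Checks: J = (0.00, 0.00) ✓; ∠(QH, HJ) = 90.00° ✓; |QT| = 7.700 ✓; ∠(QT, TC) = 90.00° ✓; |TC| = 38.30 ✓; |JC| = 66.79 ✓.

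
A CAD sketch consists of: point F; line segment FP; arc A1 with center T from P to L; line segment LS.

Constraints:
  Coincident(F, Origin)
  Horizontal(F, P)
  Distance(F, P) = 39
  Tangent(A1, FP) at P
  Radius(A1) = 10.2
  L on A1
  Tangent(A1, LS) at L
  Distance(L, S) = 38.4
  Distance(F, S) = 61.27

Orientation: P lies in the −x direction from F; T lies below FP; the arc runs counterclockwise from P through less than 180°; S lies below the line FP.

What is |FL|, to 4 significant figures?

50.48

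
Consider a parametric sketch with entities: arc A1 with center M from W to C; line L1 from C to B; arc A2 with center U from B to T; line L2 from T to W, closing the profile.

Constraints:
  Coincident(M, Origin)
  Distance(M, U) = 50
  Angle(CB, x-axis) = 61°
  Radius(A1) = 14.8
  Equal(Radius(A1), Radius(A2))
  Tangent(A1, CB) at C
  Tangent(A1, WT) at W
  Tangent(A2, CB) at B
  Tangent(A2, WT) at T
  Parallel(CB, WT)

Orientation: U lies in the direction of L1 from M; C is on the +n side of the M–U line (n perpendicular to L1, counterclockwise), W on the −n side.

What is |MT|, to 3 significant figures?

52.1

The slot axis is L1's direction at 61.0°, so u = (cos 61.0°, sin 61.0°) = (0.485, 0.875) and n = (−sin 61.0°, cos 61.0°) = (-0.875, 0.485). M is at the origin and U lies 50.0 along u from M, so U = 50.0·u = (24.2, 43.7). Tangency of A1 to both parallel lines with radius 14.8 puts C and W at M ± 14.8·n: C = (-12.9, 7.18), W = (12.9, -7.18). Equal radii place B and T the same way about U: B = U + 14.8·n = (11.3, 50.9), T = U − 14.8·n = (37.2, 36.6). Then |MT| = |T − M| = 52.1.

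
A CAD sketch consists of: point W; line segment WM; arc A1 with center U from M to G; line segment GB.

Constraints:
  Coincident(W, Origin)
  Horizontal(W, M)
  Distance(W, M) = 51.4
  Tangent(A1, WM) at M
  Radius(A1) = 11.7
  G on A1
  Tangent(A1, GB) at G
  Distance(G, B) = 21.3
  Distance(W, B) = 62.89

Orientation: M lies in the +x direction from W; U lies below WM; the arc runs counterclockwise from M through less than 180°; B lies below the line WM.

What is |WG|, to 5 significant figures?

44.710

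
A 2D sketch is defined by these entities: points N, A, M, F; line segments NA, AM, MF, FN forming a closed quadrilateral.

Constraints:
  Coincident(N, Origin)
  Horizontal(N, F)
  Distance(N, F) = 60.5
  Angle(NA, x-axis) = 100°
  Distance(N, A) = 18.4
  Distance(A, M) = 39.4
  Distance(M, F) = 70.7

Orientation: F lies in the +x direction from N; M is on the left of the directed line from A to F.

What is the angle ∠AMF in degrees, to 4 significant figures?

67.13°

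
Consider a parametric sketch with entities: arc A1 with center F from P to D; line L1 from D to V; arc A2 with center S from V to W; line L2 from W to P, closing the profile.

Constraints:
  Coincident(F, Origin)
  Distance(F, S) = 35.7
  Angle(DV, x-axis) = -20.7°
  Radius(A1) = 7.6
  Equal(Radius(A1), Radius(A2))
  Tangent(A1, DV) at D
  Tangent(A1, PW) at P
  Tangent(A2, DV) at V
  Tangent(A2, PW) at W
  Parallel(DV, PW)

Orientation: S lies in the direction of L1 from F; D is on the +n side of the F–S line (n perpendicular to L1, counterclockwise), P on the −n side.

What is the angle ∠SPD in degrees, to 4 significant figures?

77.98°

The slot axis is L1's direction at -20.7°, so u = (cos -20.7°, sin -20.7°) = (0.9354, -0.3535) and n = (−sin -20.7°, cos -20.7°) = (0.3535, 0.9354). F is at the origin and S lies 35.7 along u from F, so S = 35.7·u = (33.40, -12.62). Tangency of A1 to both parallel lines with radius 7.6 puts D and P at F ± 7.6·n: D = (2.686, 7.109), P = (-2.686, -7.109). Then cos ∠SPD = PS·PD / (|PS||PD|), giving 77.98°.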